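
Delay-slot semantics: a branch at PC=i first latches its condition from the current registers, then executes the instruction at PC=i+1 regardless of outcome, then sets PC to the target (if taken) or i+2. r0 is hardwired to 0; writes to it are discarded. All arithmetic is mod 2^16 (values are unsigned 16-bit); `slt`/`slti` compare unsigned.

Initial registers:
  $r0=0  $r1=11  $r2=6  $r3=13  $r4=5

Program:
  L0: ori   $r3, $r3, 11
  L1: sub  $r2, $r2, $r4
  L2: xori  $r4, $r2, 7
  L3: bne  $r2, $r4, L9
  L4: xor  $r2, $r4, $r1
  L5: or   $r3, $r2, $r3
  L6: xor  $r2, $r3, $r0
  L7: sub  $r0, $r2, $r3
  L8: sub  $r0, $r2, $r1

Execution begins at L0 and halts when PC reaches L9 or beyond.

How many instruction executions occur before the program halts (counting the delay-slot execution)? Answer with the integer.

  step pc=0: ori   $r3, $r3, 11  regs=(0,11,6,15,5)
  step pc=1: sub  $r2, $r2, $r4  regs=(0,11,1,15,5)
  step pc=2: xori  $r4, $r2, 7  regs=(0,11,1,15,6)
  step pc=3: bne  $r2, $r4, L9  cond=T  regs=(0,11,1,15,6)
  step pc=4: xor  $r2, $r4, $r1  regs=(0,11,13,15,6)

5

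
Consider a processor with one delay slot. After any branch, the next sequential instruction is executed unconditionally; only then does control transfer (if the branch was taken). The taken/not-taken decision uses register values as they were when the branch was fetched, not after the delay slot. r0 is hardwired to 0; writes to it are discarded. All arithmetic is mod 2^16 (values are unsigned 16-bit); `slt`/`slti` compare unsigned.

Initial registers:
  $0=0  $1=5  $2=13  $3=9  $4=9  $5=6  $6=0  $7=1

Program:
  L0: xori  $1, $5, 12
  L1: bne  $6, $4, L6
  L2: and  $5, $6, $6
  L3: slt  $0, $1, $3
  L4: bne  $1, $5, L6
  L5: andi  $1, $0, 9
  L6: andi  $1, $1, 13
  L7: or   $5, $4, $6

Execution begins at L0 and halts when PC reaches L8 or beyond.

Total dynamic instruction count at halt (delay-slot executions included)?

5

#0 xori  $1, $5, 12 ; 0/10/13/9/9/6/0/1
#1 bne  $6, $4, L6 ; 0/10/13/9/9/6/0/1 ; →target
#2 and  $5, $6, $6 ; 0/10/13/9/9/0/0/1
#6 andi  $1, $1, 13 ; 0/8/13/9/9/0/0/1
#7 or   $5, $4, $6 ; 0/8/13/9/9/9/0/1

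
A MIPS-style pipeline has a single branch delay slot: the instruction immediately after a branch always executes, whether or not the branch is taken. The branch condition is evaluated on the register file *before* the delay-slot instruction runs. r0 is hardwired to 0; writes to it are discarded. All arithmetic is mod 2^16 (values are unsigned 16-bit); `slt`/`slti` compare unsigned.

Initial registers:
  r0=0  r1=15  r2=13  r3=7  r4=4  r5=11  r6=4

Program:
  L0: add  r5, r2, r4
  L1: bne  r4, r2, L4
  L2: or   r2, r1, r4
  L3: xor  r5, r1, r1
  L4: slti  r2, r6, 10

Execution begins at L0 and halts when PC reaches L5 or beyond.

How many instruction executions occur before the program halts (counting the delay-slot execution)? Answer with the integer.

4

  step pc=0: add  r5, r2, r4  regs=(0,15,13,7,4,17,4)
  step pc=1: bne  r4, r2, L4  cond=T  regs=(0,15,13,7,4,17,4)
  step pc=2: or   r2, r1, r4  regs=(0,15,15,7,4,17,4)
  step pc=4: slti  r2, r6, 10  regs=(0,15,1,7,4,17,4)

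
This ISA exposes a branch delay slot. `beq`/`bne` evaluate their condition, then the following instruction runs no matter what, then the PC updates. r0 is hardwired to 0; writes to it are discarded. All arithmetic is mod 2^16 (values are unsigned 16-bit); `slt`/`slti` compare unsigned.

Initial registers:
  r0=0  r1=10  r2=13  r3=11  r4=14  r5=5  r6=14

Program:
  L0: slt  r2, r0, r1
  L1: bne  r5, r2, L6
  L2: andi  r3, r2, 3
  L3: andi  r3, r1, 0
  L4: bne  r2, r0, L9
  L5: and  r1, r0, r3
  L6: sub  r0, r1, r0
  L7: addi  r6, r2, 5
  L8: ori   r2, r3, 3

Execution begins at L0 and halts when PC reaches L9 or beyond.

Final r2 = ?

  step pc=0: slt  r2, r0, r1  regs=(0,10,1,11,14,5,14)
  step pc=1: bne  r5, r2, L6  cond=T  regs=(0,10,1,11,14,5,14)
  step pc=2: andi  r3, r2, 3  regs=(0,10,1,1,14,5,14)
  step pc=6: sub  r0, r1, r0  regs=(0,10,1,1,14,5,14)
  step pc=7: addi  r6, r2, 5  regs=(0,10,1,1,14,5,6)
  step pc=8: ori   r2, r3, 3  regs=(0,10,3,1,14,5,6)

3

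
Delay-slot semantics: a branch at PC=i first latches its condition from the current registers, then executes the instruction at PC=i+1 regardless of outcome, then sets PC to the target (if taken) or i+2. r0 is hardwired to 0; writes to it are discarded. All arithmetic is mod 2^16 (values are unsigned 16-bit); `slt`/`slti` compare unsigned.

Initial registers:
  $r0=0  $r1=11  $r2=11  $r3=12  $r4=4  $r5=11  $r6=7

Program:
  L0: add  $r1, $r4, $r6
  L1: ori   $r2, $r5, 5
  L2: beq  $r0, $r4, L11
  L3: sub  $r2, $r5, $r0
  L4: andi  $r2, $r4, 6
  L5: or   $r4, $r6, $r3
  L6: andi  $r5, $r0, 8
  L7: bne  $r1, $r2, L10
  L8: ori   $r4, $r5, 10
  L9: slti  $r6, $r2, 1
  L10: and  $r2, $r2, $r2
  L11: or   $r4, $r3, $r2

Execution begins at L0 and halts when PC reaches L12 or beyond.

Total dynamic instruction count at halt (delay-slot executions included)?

11

PC=0  add  $r1, $r4, $r6     | $r0=0 $r1=11 $r2=11 $r3=12 $r4=4 $r5=11 $r6=7
PC=1  ori   $r2, $r5, 5      | $r0=0 $r1=11 $r2=15 $r3=12 $r4=4 $r5=11 $r6=7
PC=2  beq  $r0, $r4, L11     | $r0=0 $r1=11 $r2=15 $r3=12 $r4=4 $r5=11 $r6=7  [not taken]
PC=3  sub  $r2, $r5, $r0     | $r0=0 $r1=11 $r2=11 $r3=12 $r4=4 $r5=11 $r6=7
PC=4  andi  $r2, $r4, 6      | $r0=0 $r1=11 $r2=4 $r3=12 $r4=4 $r5=11 $r6=7
PC=5  or   $r4, $r6, $r3     | $r0=0 $r1=11 $r2=4 $r3=12 $r4=15 $r5=11 $r6=7
PC=6  andi  $r5, $r0, 8      | $r0=0 $r1=11 $r2=4 $r3=12 $r4=15 $r5=0 $r6=7
PC=7  bne  $r1, $r2, L10     | $r0=0 $r1=11 $r2=4 $r3=12 $r4=15 $r5=0 $r6=7  [TAKEN]
PC=8  ori   $r4, $r5, 10     | $r0=0 $r1=11 $r2=4 $r3=12 $r4=10 $r5=0 $r6=7
PC=10 and  $r2, $r2, $r2     | $r0=0 $r1=11 $r2=4 $r3=12 $r4=10 $r5=0 $r6=7
PC=11 or   $r4, $r3, $r2     | $r0=0 $r1=11 $r2=4 $r3=12 $r4=12 $r5=0 $r6=7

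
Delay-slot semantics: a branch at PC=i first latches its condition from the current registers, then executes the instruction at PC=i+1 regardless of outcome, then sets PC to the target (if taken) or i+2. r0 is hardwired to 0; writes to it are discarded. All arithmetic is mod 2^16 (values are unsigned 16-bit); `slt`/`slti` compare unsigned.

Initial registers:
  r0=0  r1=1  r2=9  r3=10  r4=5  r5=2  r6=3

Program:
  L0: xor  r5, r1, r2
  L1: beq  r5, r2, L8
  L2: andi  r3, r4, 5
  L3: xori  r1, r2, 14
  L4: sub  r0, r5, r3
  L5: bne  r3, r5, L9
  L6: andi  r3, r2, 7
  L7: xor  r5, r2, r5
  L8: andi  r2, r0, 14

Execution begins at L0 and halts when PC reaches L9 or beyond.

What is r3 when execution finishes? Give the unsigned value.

1

  step pc=0: xor  r5, r1, r2  regs=(0,1,9,10,5,8,3)
  step pc=1: beq  r5, r2, L8  cond=F  regs=(0,1,9,10,5,8,3)
  step pc=2: andi  r3, r4, 5  regs=(0,1,9,5,5,8,3)
  step pc=3: xori  r1, r2, 14  regs=(0,7,9,5,5,8,3)
  step pc=4: sub  r0, r5, r3  regs=(0,7,9,5,5,8,3)
  step pc=5: bne  r3, r5, L9  cond=T  regs=(0,7,9,5,5,8,3)
  step pc=6: andi  r3, r2, 7  regs=(0,7,9,1,5,8,3)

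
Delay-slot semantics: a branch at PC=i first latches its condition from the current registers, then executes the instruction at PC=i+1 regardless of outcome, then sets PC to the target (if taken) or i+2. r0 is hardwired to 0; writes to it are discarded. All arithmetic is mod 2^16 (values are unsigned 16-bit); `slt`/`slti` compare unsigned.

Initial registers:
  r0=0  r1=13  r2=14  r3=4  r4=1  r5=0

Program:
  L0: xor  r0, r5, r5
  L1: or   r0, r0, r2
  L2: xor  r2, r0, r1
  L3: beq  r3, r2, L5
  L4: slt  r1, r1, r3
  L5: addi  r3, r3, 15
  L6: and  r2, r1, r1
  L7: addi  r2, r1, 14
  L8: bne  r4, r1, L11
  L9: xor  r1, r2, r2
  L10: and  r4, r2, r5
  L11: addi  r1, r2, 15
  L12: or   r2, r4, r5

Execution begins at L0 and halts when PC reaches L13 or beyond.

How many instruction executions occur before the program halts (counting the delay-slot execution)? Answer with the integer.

  step pc=0: xor  r0, r5, r5  regs=(0,13,14,4,1,0)
  step pc=1: or   r0, r0, r2  regs=(0,13,14,4,1,0)
  step pc=2: xor  r2, r0, r1  regs=(0,13,13,4,1,0)
  step pc=3: beq  r3, r2, L5  cond=F  regs=(0,13,13,4,1,0)
  step pc=4: slt  r1, r1, r3  regs=(0,0,13,4,1,0)
  step pc=5: addi  r3, r3, 15  regs=(0,0,13,19,1,0)
  step pc=6: and  r2, r1, r1  regs=(0,0,0,19,1,0)
  step pc=7: addi  r2, r1, 14  regs=(0,0,14,19,1,0)
  step pc=8: bne  r4, r1, L11  cond=T  regs=(0,0,14,19,1,0)
  step pc=9: xor  r1, r2, r2  regs=(0,0,14,19,1,0)
  step pc=11: addi  r1, r2, 15  regs=(0,29,14,19,1,0)
  step pc=12: or   r2, r4, r5  regs=(0,29,1,19,1,0)

12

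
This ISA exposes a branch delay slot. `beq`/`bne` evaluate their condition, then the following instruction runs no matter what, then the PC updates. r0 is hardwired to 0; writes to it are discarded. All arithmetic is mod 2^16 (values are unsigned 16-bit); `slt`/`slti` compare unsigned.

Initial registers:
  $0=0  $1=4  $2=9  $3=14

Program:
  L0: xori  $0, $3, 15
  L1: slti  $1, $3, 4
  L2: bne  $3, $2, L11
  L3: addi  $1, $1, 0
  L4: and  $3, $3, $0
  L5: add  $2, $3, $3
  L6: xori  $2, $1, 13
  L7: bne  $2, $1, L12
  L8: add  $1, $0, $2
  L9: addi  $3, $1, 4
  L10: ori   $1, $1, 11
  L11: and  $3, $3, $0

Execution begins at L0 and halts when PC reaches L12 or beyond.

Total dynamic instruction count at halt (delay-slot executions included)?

5

  step pc=0: xori  $0, $3, 15  regs=(0,4,9,14)
  step pc=1: slti  $1, $3, 4  regs=(0,0,9,14)
  step pc=2: bne  $3, $2, L11  cond=T  regs=(0,0,9,14)
  step pc=3: addi  $1, $1, 0  regs=(0,0,9,14)
  step pc=11: and  $3, $3, $0  regs=(0,0,9,0)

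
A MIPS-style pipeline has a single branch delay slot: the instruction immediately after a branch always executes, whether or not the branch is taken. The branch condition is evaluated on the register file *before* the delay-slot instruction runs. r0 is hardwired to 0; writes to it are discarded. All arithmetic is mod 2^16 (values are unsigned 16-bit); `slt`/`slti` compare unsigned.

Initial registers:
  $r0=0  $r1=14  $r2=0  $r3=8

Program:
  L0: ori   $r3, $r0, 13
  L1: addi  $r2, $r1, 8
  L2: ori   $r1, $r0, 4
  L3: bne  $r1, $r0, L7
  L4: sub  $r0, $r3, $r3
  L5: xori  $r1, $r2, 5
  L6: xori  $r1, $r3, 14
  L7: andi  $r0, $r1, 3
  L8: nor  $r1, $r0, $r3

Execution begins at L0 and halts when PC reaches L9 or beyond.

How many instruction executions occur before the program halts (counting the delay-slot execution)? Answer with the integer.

7

#0 ori   $r3, $r0, 13 ; 0/14/0/13
#1 addi  $r2, $r1, 8 ; 0/14/22/13
#2 ori   $r1, $r0, 4 ; 0/4/22/13
#3 bne  $r1, $r0, L7 ; 0/4/22/13 ; →target
#4 sub  $r0, $r3, $r3 ; 0/4/22/13
#7 andi  $r0, $r1, 3 ; 0/4/22/13
#8 nor  $r1, $r0, $r3 ; 0/65522/22/13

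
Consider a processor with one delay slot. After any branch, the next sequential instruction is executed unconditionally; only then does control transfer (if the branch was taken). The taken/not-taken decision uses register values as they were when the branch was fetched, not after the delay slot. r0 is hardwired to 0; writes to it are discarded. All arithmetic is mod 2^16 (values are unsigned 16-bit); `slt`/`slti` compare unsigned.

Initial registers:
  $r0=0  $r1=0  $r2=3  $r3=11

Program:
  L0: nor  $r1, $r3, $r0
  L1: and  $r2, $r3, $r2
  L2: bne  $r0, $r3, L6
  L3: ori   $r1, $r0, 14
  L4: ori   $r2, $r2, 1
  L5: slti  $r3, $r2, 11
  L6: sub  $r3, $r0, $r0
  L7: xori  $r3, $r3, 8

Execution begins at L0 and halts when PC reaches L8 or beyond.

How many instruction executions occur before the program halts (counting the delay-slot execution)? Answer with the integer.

#0 nor  $r1, $r3, $r0 ; 0/65524/3/11
#1 and  $r2, $r3, $r2 ; 0/65524/3/11
#2 bne  $r0, $r3, L6 ; 0/65524/3/11 ; →target
#3 ori   $r1, $r0, 14 ; 0/14/3/11
#6 sub  $r3, $r0, $r0 ; 0/14/3/0
#7 xori  $r3, $r3, 8 ; 0/14/3/8

6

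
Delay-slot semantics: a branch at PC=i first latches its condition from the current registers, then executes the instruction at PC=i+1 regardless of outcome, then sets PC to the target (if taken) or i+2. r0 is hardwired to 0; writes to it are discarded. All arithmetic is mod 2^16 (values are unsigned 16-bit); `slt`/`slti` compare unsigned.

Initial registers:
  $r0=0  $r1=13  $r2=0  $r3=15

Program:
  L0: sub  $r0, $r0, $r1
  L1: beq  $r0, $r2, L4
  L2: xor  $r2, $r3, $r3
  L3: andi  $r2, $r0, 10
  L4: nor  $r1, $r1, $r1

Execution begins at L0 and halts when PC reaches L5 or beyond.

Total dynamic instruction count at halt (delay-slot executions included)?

  step pc=0: sub  $r0, $r0, $r1  regs=(0,13,0,15)
  step pc=1: beq  $r0, $r2, L4  cond=T  regs=(0,13,0,15)
  step pc=2: xor  $r2, $r3, $r3  regs=(0,13,0,15)
  step pc=4: nor  $r1, $r1, $r1  regs=(0,65522,0,15)

4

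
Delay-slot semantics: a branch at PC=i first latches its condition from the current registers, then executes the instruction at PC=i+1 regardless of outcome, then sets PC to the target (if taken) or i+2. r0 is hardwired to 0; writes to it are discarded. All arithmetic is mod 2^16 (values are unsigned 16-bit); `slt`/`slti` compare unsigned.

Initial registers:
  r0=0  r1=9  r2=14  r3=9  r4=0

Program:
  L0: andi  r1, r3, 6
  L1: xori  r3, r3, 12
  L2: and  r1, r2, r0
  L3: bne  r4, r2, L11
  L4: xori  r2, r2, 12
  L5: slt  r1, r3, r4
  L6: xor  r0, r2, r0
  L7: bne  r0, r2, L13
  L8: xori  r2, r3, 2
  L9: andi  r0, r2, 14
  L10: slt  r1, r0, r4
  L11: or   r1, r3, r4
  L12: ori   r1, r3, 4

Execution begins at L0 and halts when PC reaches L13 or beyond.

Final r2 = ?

2

  step pc=0: andi  r1, r3, 6  regs=(0,0,14,9,0)
  step pc=1: xori  r3, r3, 12  regs=(0,0,14,5,0)
  step pc=2: and  r1, r2, r0  regs=(0,0,14,5,0)
  step pc=3: bne  r4, r2, L11  cond=T  regs=(0,0,14,5,0)
  step pc=4: xori  r2, r2, 12  regs=(0,0,2,5,0)
  step pc=11: or   r1, r3, r4  regs=(0,5,2,5,0)
  step pc=12: ori   r1, r3, 4  regs=(0,5,2,5,0)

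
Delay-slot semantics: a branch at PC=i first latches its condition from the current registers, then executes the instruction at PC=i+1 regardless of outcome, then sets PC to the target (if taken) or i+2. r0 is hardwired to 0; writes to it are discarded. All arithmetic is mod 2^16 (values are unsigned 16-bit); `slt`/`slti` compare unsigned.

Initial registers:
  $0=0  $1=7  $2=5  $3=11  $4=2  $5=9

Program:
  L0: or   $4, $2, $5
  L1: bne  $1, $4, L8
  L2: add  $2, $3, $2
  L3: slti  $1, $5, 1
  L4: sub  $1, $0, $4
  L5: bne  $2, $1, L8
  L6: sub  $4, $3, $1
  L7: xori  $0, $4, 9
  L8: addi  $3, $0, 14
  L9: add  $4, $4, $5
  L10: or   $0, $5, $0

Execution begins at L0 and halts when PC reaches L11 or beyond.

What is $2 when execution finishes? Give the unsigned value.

  step pc=0: or   $4, $2, $5  regs=(0,7,5,11,13,9)
  step pc=1: bne  $1, $4, L8  cond=T  regs=(0,7,5,11,13,9)
  step pc=2: add  $2, $3, $2  regs=(0,7,16,11,13,9)
  step pc=8: addi  $3, $0, 14  regs=(0,7,16,14,13,9)
  step pc=9: add  $4, $4, $5  regs=(0,7,16,14,22,9)
  step pc=10: or   $0, $5, $0  regs=(0,7,16,14,22,9)

16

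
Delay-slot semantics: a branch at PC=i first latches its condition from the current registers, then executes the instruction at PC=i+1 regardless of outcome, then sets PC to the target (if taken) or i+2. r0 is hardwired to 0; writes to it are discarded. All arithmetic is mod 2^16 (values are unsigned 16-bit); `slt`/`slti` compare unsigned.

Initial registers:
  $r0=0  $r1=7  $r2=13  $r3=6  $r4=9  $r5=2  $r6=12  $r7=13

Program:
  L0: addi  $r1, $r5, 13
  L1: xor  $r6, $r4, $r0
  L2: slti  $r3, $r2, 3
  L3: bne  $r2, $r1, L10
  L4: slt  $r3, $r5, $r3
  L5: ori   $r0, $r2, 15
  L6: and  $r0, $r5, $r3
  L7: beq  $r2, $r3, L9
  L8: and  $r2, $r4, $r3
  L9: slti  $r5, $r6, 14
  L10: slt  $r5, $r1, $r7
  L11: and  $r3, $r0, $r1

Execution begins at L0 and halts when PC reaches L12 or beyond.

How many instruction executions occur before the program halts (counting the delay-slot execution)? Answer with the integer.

  step pc=0: addi  $r1, $r5, 13  regs=(0,15,13,6,9,2,12,13)
  step pc=1: xor  $r6, $r4, $r0  regs=(0,15,13,6,9,2,9,13)
  step pc=2: slti  $r3, $r2, 3  regs=(0,15,13,0,9,2,9,13)
  step pc=3: bne  $r2, $r1, L10  cond=T  regs=(0,15,13,0,9,2,9,13)
  step pc=4: slt  $r3, $r5, $r3  regs=(0,15,13,0,9,2,9,13)
  step pc=10: slt  $r5, $r1, $r7  regs=(0,15,13,0,9,0,9,13)
  step pc=11: and  $r3, $r0, $r1  regs=(0,15,13,0,9,0,9,13)

7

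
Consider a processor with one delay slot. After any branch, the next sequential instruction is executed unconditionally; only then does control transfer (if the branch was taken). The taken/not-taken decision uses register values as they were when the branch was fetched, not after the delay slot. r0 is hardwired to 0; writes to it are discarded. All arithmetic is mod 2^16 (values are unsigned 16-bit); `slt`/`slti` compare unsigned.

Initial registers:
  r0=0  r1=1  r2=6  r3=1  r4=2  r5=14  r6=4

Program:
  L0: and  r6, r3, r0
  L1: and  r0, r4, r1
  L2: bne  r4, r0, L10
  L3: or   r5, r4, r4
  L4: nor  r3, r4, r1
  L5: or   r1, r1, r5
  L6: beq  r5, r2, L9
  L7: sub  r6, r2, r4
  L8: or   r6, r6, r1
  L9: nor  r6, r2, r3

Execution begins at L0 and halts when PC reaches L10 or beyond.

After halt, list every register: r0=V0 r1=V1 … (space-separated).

[0] and  r6, r3, r0  →  {r0:0, r1:1, r2:6, r3:1, r4:2, r5:14, r6:0}
[1] and  r0, r4, r1  →  {r0:0, r1:1, r2:6, r3:1, r4:2, r5:14, r6:0}
[2] bne  r4, r0, L10  →  {r0:0, r1:1, r2:6, r3:1, r4:2, r5:14, r6:0}  ⟨branch taken⟩
[3] or   r5, r4, r4  →  {r0:0, r1:1, r2:6, r3:1, r4:2, r5:2, r6:0}

r0=0 r1=1 r2=6 r3=1 r4=2 r5=2 r6=0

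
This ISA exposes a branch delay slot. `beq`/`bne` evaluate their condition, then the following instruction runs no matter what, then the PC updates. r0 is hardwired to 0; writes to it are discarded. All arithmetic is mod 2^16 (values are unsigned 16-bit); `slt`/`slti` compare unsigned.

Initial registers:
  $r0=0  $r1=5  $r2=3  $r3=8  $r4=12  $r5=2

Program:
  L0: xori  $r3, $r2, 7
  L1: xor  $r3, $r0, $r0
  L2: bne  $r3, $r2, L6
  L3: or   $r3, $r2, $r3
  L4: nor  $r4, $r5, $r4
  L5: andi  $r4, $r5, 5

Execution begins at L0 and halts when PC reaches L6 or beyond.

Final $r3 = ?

3

[0] xori  $r3, $r2, 7  →  {$r0:0, $r1:5, $r2:3, $r3:4, $r4:12, $r5:2}
[1] xor  $r3, $r0, $r0  →  {$r0:0, $r1:5, $r2:3, $r3:0, $r4:12, $r5:2}
[2] bne  $r3, $r2, L6  →  {$r0:0, $r1:5, $r2:3, $r3:0, $r4:12, $r5:2}  ⟨branch taken⟩
[3] or   $r3, $r2, $r3  →  {$r0:0, $r1:5, $r2:3, $r3:3, $r4:12, $r5:2}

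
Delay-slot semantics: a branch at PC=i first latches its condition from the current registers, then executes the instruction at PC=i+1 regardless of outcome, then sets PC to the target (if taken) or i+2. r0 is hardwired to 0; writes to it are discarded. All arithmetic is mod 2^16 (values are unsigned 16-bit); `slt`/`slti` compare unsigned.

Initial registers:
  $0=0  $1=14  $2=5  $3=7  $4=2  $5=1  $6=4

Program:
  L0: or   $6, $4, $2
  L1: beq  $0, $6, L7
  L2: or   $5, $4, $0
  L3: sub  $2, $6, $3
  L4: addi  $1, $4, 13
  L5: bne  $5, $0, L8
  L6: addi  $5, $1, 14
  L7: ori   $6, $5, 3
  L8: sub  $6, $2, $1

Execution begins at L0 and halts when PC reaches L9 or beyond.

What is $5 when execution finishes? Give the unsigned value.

29

PC=0  or   $6, $4, $2        | $0=0 $1=14 $2=5 $3=7 $4=2 $5=1 $6=7
PC=1  beq  $0, $6, L7        | $0=0 $1=14 $2=5 $3=7 $4=2 $5=1 $6=7  [not taken]
PC=2  or   $5, $4, $0        | $0=0 $1=14 $2=5 $3=7 $4=2 $5=2 $6=7
PC=3  sub  $2, $6, $3        | $0=0 $1=14 $2=0 $3=7 $4=2 $5=2 $6=7
PC=4  addi  $1, $4, 13       | $0=0 $1=15 $2=0 $3=7 $4=2 $5=2 $6=7
PC=5  bne  $5, $0, L8        | $0=0 $1=15 $2=0 $3=7 $4=2 $5=2 $6=7  [TAKEN]
PC=6  addi  $5, $1, 14       | $0=0 $1=15 $2=0 $3=7 $4=2 $5=29 $6=7
PC=8  sub  $6, $2, $1        | $0=0 $1=15 $2=0 $3=7 $4=2 $5=29 $6=65521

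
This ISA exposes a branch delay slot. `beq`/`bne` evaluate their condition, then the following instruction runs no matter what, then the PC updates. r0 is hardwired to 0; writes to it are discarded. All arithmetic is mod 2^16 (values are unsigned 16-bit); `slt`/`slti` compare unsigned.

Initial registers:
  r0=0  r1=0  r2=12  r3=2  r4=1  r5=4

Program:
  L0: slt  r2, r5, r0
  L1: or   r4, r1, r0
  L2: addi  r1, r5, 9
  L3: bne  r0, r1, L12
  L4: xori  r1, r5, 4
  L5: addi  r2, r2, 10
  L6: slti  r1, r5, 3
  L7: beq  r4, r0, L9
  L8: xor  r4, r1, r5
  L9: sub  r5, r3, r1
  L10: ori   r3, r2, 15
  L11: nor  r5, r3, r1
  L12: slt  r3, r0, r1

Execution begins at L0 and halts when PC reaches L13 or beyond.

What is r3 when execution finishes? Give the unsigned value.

  step pc=0: slt  r2, r5, r0  regs=(0,0,0,2,1,4)
  step pc=1: or   r4, r1, r0  regs=(0,0,0,2,0,4)
  step pc=2: addi  r1, r5, 9  regs=(0,13,0,2,0,4)
  step pc=3: bne  r0, r1, L12  cond=T  regs=(0,13,0,2,0,4)
  step pc=4: xori  r1, r5, 4  regs=(0,0,0,2,0,4)
  step pc=12: slt  r3, r0, r1  regs=(0,0,0,0,0,4)

0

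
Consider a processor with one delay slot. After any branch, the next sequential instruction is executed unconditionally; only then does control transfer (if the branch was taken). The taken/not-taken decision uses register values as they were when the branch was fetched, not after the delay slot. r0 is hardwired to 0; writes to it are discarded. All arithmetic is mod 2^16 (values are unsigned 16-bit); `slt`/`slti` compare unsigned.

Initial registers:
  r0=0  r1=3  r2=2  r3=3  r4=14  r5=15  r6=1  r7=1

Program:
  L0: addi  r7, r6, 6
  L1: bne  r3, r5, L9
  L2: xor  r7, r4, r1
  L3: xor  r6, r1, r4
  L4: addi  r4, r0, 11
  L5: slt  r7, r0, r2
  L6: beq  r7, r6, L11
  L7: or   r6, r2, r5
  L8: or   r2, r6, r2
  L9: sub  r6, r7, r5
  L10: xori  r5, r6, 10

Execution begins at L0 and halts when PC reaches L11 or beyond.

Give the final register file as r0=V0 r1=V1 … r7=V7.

[0] addi  r7, r6, 6  →  {r0:0, r1:3, r2:2, r3:3, r4:14, r5:15, r6:1, r7:7}
[1] bne  r3, r5, L9  →  {r0:0, r1:3, r2:2, r3:3, r4:14, r5:15, r6:1, r7:7}  ⟨branch taken⟩
[2] xor  r7, r4, r1  →  {r0:0, r1:3, r2:2, r3:3, r4:14, r5:15, r6:1, r7:13}
[9] sub  r6, r7, r5  →  {r0:0, r1:3, r2:2, r3:3, r4:14, r5:15, r6:65534, r7:13}
[10] xori  r5, r6, 10  →  {r0:0, r1:3, r2:2, r3:3, r4:14, r5:65524, r6:65534, r7:13}

r0=0 r1=3 r2=2 r3=3 r4=14 r5=65524 r6=65534 r7=13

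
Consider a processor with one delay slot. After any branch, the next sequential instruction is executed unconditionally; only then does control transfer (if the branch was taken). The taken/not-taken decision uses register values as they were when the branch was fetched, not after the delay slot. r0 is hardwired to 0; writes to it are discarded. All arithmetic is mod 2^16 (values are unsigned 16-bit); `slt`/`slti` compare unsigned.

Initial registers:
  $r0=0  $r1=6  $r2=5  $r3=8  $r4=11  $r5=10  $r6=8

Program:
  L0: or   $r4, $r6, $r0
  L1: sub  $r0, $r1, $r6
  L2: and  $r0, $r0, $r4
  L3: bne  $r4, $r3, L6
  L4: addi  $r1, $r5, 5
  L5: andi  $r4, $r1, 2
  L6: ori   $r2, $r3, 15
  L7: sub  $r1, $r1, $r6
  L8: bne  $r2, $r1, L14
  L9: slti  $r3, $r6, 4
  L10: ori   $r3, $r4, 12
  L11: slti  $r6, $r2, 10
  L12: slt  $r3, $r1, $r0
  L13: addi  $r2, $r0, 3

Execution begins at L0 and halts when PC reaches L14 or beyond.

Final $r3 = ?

0

  step pc=0: or   $r4, $r6, $r0  regs=(0,6,5,8,8,10,8)
  step pc=1: sub  $r0, $r1, $r6  regs=(0,6,5,8,8,10,8)
  step pc=2: and  $r0, $r0, $r4  regs=(0,6,5,8,8,10,8)
  step pc=3: bne  $r4, $r3, L6  cond=F  regs=(0,6,5,8,8,10,8)
  step pc=4: addi  $r1, $r5, 5  regs=(0,15,5,8,8,10,8)
  step pc=5: andi  $r4, $r1, 2  regs=(0,15,5,8,2,10,8)
  step pc=6: ori   $r2, $r3, 15  regs=(0,15,15,8,2,10,8)
  step pc=7: sub  $r1, $r1, $r6  regs=(0,7,15,8,2,10,8)
  step pc=8: bne  $r2, $r1, L14  cond=T  regs=(0,7,15,8,2,10,8)
  step pc=9: slti  $r3, $r6, 4  regs=(0,7,15,0,2,10,8)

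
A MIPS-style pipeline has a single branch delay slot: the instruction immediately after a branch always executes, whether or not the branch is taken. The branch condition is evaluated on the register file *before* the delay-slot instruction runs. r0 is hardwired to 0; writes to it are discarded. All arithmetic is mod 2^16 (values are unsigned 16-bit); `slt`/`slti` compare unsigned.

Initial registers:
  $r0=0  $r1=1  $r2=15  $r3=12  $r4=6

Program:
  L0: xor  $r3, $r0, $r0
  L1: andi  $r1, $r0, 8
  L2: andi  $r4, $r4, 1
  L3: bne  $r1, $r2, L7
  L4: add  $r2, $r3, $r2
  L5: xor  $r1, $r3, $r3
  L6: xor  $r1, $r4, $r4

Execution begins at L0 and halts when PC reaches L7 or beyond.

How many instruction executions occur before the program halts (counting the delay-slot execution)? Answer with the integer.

#0 xor  $r3, $r0, $r0 ; 0/1/15/0/6
#1 andi  $r1, $r0, 8 ; 0/0/15/0/6
#2 andi  $r4, $r4, 1 ; 0/0/15/0/0
#3 bne  $r1, $r2, L7 ; 0/0/15/0/0 ; →target
#4 add  $r2, $r3, $r2 ; 0/0/15/0/0

5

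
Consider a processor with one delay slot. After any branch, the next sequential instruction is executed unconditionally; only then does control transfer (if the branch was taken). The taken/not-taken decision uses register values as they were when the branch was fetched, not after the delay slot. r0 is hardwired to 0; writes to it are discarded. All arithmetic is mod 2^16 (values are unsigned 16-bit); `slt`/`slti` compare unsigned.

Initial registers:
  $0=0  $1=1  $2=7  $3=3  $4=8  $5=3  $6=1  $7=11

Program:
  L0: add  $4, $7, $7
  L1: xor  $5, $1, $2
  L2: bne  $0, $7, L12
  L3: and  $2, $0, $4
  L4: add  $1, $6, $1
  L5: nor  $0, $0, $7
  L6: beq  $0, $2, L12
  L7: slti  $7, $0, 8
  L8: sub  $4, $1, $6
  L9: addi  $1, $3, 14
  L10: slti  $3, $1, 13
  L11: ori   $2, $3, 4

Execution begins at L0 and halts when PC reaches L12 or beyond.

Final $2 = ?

0

  step pc=0: add  $4, $7, $7  regs=(0,1,7,3,22,3,1,11)
  step pc=1: xor  $5, $1, $2  regs=(0,1,7,3,22,6,1,11)
  step pc=2: bne  $0, $7, L12  cond=T  regs=(0,1,7,3,22,6,1,11)
  step pc=3: and  $2, $0, $4  regs=(0,1,0,3,22,6,1,11)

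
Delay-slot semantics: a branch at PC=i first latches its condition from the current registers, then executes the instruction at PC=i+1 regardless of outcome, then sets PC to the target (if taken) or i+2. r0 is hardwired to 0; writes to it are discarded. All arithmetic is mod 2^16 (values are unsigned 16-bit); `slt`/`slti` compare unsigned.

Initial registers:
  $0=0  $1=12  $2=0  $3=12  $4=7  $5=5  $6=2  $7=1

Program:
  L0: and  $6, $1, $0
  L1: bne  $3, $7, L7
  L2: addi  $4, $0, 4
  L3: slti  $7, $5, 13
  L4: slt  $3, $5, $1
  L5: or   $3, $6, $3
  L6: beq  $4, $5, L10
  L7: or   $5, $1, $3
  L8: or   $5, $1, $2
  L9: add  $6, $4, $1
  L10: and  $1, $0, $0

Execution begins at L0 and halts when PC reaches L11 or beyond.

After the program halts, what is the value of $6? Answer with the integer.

16

#0 and  $6, $1, $0 ; 0/12/0/12/7/5/0/1
#1 bne  $3, $7, L7 ; 0/12/0/12/7/5/0/1 ; →target
#2 addi  $4, $0, 4 ; 0/12/0/12/4/5/0/1
#7 or   $5, $1, $3 ; 0/12/0/12/4/12/0/1
#8 or   $5, $1, $2 ; 0/12/0/12/4/12/0/1
#9 add  $6, $4, $1 ; 0/12/0/12/4/12/16/1
#10 and  $1, $0, $0 ; 0/0/0/12/4/12/16/1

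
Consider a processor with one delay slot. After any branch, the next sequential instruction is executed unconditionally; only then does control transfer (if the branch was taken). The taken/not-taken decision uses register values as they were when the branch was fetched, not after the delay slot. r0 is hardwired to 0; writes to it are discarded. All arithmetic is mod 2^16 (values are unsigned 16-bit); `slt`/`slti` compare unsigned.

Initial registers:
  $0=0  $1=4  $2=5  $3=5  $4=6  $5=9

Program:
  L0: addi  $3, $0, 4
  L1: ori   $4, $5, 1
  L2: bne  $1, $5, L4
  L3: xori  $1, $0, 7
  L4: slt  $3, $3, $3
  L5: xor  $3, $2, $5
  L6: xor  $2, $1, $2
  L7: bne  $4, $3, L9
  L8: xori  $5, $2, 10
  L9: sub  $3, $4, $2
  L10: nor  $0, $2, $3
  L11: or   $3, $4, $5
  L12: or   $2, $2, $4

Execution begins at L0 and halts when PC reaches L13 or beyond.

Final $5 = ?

PC=0  addi  $3, $0, 4        | $0=0 $1=4 $2=5 $3=4 $4=6 $5=9
PC=1  ori   $4, $5, 1        | $0=0 $1=4 $2=5 $3=4 $4=9 $5=9
PC=2  bne  $1, $5, L4        | $0=0 $1=4 $2=5 $3=4 $4=9 $5=9  [TAKEN]
PC=3  xori  $1, $0, 7        | $0=0 $1=7 $2=5 $3=4 $4=9 $5=9
PC=4  slt  $3, $3, $3        | $0=0 $1=7 $2=5 $3=0 $4=9 $5=9
PC=5  xor  $3, $2, $5        | $0=0 $1=7 $2=5 $3=12 $4=9 $5=9
PC=6  xor  $2, $1, $2        | $0=0 $1=7 $2=2 $3=12 $4=9 $5=9
PC=7  bne  $4, $3, L9        | $0=0 $1=7 $2=2 $3=12 $4=9 $5=9  [TAKEN]
PC=8  xori  $5, $2, 10       | $0=0 $1=7 $2=2 $3=12 $4=9 $5=8
PC=9  sub  $3, $4, $2        | $0=0 $1=7 $2=2 $3=7 $4=9 $5=8
PC=10 nor  $0, $2, $3        | $0=0 $1=7 $2=2 $3=7 $4=9 $5=8
PC=11 or   $3, $4, $5        | $0=0 $1=7 $2=2 $3=9 $4=9 $5=8
PC=12 or   $2, $2, $4        | $0=0 $1=7 $2=11 $3=9 $4=9 $5=8

8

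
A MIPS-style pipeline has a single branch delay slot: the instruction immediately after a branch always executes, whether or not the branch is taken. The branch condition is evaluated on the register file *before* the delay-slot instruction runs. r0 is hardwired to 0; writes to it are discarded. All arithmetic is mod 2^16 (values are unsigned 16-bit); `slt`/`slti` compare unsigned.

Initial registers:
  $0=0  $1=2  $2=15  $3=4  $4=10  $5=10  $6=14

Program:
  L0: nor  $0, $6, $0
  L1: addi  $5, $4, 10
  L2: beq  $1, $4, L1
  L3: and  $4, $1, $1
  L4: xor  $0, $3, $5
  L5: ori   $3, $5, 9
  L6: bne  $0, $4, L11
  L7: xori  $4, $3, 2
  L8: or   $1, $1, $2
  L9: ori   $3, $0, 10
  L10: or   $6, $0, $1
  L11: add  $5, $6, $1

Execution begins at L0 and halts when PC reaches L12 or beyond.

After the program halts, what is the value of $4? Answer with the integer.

31

[0] nor  $0, $6, $0  →  {$0:0, $1:2, $2:15, $3:4, $4:10, $5:10, $6:14}
[1] addi  $5, $4, 10  →  {$0:0, $1:2, $2:15, $3:4, $4:10, $5:20, $6:14}
[2] beq  $1, $4, L1  →  {$0:0, $1:2, $2:15, $3:4, $4:10, $5:20, $6:14}  ⟨branch fallthrough⟩
[3] and  $4, $1, $1  →  {$0:0, $1:2, $2:15, $3:4, $4:2, $5:20, $6:14}
[4] xor  $0, $3, $5  →  {$0:0, $1:2, $2:15, $3:4, $4:2, $5:20, $6:14}
[5] ori   $3, $5, 9  →  {$0:0, $1:2, $2:15, $3:29, $4:2, $5:20, $6:14}
[6] bne  $0, $4, L11  →  {$0:0, $1:2, $2:15, $3:29, $4:2, $5:20, $6:14}  ⟨branch taken⟩
[7] xori  $4, $3, 2  →  {$0:0, $1:2, $2:15, $3:29, $4:31, $5:20, $6:14}
[11] add  $5, $6, $1  →  {$0:0, $1:2, $2:15, $3:29, $4:31, $5:16, $6:14}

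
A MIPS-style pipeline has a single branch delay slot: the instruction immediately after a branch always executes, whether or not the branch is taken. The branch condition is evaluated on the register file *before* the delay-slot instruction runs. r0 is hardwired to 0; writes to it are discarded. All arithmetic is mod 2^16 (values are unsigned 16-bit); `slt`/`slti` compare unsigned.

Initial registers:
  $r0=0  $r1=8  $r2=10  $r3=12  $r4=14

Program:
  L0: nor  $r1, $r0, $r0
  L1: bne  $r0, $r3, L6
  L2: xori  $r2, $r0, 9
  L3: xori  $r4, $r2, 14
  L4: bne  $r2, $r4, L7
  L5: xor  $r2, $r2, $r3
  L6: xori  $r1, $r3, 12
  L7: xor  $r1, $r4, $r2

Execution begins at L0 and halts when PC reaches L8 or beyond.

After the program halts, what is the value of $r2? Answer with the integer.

PC=0  nor  $r1, $r0, $r0     | $r0=0 $r1=65535 $r2=10 $r3=12 $r4=14
PC=1  bne  $r0, $r3, L6      | $r0=0 $r1=65535 $r2=10 $r3=12 $r4=14  [TAKEN]
PC=2  xori  $r2, $r0, 9      | $r0=0 $r1=65535 $r2=9 $r3=12 $r4=14
PC=6  xori  $r1, $r3, 12     | $r0=0 $r1=0 $r2=9 $r3=12 $r4=14
PC=7  xor  $r1, $r4, $r2     | $r0=0 $r1=7 $r2=9 $r3=12 $r4=14

9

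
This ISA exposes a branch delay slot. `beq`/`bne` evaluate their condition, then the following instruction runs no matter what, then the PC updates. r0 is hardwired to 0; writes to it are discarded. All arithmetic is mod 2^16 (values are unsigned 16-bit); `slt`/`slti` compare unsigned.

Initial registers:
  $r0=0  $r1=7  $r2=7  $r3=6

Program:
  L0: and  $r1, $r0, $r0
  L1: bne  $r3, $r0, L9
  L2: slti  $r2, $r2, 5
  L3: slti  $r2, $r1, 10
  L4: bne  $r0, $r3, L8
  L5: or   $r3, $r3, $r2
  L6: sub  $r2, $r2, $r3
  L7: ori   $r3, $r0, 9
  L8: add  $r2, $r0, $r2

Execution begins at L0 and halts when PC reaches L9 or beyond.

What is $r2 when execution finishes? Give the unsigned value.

  step pc=0: and  $r1, $r0, $r0  regs=(0,0,7,6)
  step pc=1: bne  $r3, $r0, L9  cond=T  regs=(0,0,7,6)
  step pc=2: slti  $r2, $r2, 5  regs=(0,0,0,6)

0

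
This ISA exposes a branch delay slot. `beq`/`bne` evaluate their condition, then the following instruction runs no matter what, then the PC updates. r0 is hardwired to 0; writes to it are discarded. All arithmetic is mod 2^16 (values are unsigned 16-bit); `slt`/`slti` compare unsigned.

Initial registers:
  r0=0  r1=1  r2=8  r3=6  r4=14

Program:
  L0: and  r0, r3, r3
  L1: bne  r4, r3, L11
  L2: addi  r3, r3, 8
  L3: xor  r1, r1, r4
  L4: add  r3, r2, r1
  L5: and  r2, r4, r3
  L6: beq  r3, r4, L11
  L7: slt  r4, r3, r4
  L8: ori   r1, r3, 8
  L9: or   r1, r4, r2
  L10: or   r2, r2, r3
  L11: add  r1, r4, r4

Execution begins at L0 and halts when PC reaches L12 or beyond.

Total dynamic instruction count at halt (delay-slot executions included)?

4

#0 and  r0, r3, r3 ; 0/1/8/6/14
#1 bne  r4, r3, L11 ; 0/1/8/6/14 ; →target
#2 addi  r3, r3, 8 ; 0/1/8/14/14
#11 add  r1, r4, r4 ; 0/28/8/14/14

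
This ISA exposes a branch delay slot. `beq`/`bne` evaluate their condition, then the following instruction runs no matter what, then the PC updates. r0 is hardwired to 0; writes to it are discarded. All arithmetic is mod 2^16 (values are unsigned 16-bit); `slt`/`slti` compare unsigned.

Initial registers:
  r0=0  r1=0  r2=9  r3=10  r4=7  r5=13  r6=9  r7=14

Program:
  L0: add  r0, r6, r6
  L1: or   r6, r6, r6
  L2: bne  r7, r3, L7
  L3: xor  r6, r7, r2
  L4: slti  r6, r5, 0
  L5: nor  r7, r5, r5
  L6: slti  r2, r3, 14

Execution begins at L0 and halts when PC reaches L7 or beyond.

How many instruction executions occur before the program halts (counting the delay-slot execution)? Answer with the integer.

4

#0 add  r0, r6, r6 ; 0/0/9/10/7/13/9/14
#1 or   r6, r6, r6 ; 0/0/9/10/7/13/9/14
#2 bne  r7, r3, L7 ; 0/0/9/10/7/13/9/14 ; →target
#3 xor  r6, r7, r2 ; 0/0/9/10/7/13/7/14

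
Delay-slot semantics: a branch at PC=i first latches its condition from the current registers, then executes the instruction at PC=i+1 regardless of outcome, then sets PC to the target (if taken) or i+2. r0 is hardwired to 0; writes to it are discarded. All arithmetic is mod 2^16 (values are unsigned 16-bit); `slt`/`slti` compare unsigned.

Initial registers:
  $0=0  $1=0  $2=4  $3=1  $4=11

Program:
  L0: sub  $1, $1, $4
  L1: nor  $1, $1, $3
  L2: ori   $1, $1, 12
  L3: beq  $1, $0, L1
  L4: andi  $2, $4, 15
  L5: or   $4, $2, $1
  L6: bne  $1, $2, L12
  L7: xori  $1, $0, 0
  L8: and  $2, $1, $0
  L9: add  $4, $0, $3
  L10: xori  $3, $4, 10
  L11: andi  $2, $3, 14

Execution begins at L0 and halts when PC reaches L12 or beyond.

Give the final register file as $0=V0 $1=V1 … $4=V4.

PC=0  sub  $1, $1, $4        | $0=0 $1=65525 $2=4 $3=1 $4=11
PC=1  nor  $1, $1, $3        | $0=0 $1=10 $2=4 $3=1 $4=11
PC=2  ori   $1, $1, 12       | $0=0 $1=14 $2=4 $3=1 $4=11
PC=3  beq  $1, $0, L1        | $0=0 $1=14 $2=4 $3=1 $4=11  [not taken]
PC=4  andi  $2, $4, 15       | $0=0 $1=14 $2=11 $3=1 $4=11
PC=5  or   $4, $2, $1        | $0=0 $1=14 $2=11 $3=1 $4=15
PC=6  bne  $1, $2, L12       | $0=0 $1=14 $2=11 $3=1 $4=15  [TAKEN]
PC=7  xori  $1, $0, 0        | $0=0 $1=0 $2=11 $3=1 $4=15

$0=0 $1=0 $2=11 $3=1 $4=15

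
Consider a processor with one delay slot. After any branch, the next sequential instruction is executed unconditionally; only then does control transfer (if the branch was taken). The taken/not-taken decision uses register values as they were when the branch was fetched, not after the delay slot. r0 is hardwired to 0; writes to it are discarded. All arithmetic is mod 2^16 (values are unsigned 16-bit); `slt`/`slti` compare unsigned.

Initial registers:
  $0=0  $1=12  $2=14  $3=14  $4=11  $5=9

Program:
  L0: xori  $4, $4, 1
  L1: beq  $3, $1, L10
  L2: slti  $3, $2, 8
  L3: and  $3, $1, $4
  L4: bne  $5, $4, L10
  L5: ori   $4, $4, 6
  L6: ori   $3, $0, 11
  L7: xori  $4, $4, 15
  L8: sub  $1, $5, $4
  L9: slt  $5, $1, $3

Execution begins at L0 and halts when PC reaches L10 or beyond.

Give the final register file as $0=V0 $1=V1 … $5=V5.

$0=0 $1=12 $2=14 $3=8 $4=14 $5=9

[0] xori  $4, $4, 1  →  {$0:0, $1:12, $2:14, $3:14, $4:10, $5:9}
[1] beq  $3, $1, L10  →  {$0:0, $1:12, $2:14, $3:14, $4:10, $5:9}  ⟨branch fallthrough⟩
[2] slti  $3, $2, 8  →  {$0:0, $1:12, $2:14, $3:0, $4:10, $5:9}
[3] and  $3, $1, $4  →  {$0:0, $1:12, $2:14, $3:8, $4:10, $5:9}
[4] bne  $5, $4, L10  →  {$0:0, $1:12, $2:14, $3:8, $4:10, $5:9}  ⟨branch taken⟩
[5] ori   $4, $4, 6  →  {$0:0, $1:12, $2:14, $3:8, $4:14, $5:9}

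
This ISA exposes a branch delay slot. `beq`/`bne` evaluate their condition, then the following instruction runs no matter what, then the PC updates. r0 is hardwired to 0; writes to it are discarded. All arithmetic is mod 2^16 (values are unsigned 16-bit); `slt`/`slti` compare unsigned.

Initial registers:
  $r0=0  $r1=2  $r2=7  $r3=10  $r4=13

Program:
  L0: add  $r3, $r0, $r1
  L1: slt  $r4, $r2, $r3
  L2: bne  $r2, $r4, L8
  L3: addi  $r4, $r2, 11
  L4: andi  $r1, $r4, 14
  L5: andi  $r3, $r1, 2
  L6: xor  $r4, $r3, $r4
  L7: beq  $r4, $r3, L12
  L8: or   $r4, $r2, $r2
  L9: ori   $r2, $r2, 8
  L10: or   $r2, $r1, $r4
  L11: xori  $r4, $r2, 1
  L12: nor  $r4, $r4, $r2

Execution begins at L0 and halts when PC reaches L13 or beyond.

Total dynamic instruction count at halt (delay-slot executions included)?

9

PC=0  add  $r3, $r0, $r1     | $r0=0 $r1=2 $r2=7 $r3=2 $r4=13
PC=1  slt  $r4, $r2, $r3     | $r0=0 $r1=2 $r2=7 $r3=2 $r4=0
PC=2  bne  $r2, $r4, L8      | $r0=0 $r1=2 $r2=7 $r3=2 $r4=0  [TAKEN]
PC=3  addi  $r4, $r2, 11     | $r0=0 $r1=2 $r2=7 $r3=2 $r4=18
PC=8  or   $r4, $r2, $r2     | $r0=0 $r1=2 $r2=7 $r3=2 $r4=7
PC=9  ori   $r2, $r2, 8      | $r0=0 $r1=2 $r2=15 $r3=2 $r4=7
PC=10 or   $r2, $r1, $r4     | $r0=0 $r1=2 $r2=7 $r3=2 $r4=7
PC=11 xori  $r4, $r2, 1      | $r0=0 $r1=2 $r2=7 $r3=2 $r4=6
PC=12 nor  $r4, $r4, $r2     | $r0=0 $r1=2 $r2=7 $r3=2 $r4=65528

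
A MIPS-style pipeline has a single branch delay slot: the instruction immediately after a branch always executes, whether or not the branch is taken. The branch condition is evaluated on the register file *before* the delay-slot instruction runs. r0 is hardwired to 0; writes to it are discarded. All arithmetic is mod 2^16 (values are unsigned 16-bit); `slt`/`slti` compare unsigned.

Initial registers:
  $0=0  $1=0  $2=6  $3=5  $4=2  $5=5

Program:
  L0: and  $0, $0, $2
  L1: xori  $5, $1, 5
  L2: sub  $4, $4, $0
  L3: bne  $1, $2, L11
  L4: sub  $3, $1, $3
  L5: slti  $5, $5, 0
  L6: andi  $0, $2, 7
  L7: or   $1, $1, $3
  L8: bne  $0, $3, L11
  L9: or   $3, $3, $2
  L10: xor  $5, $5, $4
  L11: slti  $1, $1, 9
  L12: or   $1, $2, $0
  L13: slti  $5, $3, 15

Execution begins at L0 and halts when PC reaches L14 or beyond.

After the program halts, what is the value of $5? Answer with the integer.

  step pc=0: and  $0, $0, $2  regs=(0,0,6,5,2,5)
  step pc=1: xori  $5, $1, 5  regs=(0,0,6,5,2,5)
  step pc=2: sub  $4, $4, $0  regs=(0,0,6,5,2,5)
  step pc=3: bne  $1, $2, L11  cond=T  regs=(0,0,6,5,2,5)
  step pc=4: sub  $3, $1, $3  regs=(0,0,6,65531,2,5)
  step pc=11: slti  $1, $1, 9  regs=(0,1,6,65531,2,5)
  step pc=12: or   $1, $2, $0  regs=(0,6,6,65531,2,5)
  step pc=13: slti  $5, $3, 15  regs=(0,6,6,65531,2,0)

0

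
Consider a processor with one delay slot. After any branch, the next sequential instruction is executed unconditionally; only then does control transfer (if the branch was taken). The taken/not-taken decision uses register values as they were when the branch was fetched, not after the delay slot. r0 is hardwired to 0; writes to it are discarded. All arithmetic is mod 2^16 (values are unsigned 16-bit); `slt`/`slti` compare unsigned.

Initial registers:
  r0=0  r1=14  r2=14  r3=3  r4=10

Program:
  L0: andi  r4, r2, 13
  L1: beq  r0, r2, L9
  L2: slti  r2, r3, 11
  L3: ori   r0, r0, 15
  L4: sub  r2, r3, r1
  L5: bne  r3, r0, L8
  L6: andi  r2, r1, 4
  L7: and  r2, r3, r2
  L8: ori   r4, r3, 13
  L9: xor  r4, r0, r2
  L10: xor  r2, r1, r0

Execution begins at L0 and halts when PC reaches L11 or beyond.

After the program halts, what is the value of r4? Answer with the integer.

#0 andi  r4, r2, 13 ; 0/14/14/3/12
#1 beq  r0, r2, L9 ; 0/14/14/3/12 ; →fallthru
#2 slti  r2, r3, 11 ; 0/14/1/3/12
#3 ori   r0, r0, 15 ; 0/14/1/3/12
#4 sub  r2, r3, r1 ; 0/14/65525/3/12
#5 bne  r3, r0, L8 ; 0/14/65525/3/12 ; →target
#6 andi  r2, r1, 4 ; 0/14/4/3/12
#8 ori   r4, r3, 13 ; 0/14/4/3/15
#9 xor  r4, r0, r2 ; 0/14/4/3/4
#10 xor  r2, r1, r0 ; 0/14/14/3/4

4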